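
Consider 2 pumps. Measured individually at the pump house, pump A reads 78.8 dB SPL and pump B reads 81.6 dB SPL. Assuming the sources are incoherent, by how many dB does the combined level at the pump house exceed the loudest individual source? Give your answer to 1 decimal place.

Incoherent sources sum as intensities:
L_total = 10·log₁₀(10^(78.8/10) + 10^(81.6/10)) = 83.43 dB SPL.
Excess over the loudest (81.6 dB): 83.43 − 81.6 = 1.8 dB.

1.8 dB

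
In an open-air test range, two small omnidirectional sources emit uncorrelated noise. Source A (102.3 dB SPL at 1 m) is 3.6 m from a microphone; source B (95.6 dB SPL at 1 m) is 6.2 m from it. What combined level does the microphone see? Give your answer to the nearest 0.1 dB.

91.5 dB SPL

At the listener: L_A = 102.3 − 20·log₁₀(3.6) = 91.17 dB; L_B = 95.6 − 20·log₁₀(6.2) = 79.75 dB.
Combined: 10·log₁₀(10^(91.17/10)+10^(79.75/10)) = 91.5 dB SPL.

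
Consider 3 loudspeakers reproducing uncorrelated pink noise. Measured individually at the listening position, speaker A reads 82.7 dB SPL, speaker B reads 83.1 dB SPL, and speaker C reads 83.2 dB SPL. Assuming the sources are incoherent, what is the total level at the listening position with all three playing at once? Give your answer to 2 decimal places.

Incoherent sources sum as intensities:
L_total = 10·log₁₀(10^(82.7/10) + 10^(83.1/10) + 10^(83.2/10)) = 10·log₁₀(599300000) = 87.78 dB SPL.

87.78 dB SPL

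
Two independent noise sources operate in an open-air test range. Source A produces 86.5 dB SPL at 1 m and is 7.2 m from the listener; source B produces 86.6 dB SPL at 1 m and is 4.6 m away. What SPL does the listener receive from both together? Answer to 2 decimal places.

74.80 dB SPL

At the listener: L_A = 86.5 − 20·log₁₀(7.2) = 69.353 dB; L_B = 86.6 − 20·log₁₀(4.6) = 73.345 dB.
Combined: 10·log₁₀(10^(69.353/10)+10^(73.345/10)) = 74.80 dB SPL.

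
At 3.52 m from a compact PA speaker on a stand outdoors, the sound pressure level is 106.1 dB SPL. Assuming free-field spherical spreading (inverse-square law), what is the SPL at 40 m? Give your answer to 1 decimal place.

85.0 dB SPL

Free-field point source: level drops by 20·log₁₀ of the distance ratio.
ΔL = −20·log₁₀(40/3.52) = -21.11 dB, so L₂ = 106.1 + (-21.11) = 85.0 dB SPL.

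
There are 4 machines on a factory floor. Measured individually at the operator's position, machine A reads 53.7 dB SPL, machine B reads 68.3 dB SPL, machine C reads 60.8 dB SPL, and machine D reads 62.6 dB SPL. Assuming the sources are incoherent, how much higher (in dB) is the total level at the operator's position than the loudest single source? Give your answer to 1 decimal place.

1.7 dB

Uncorrelated sources add in intensity (power), not in dB.
L_total = 10·log₁₀(10^(53.7/10) + 10^(68.3/10) + 10^(60.8/10) + 10^(62.6/10)) = 70.01 dB SPL.
Excess over the loudest (68.3 dB): 70.01 − 68.3 = 1.7 dB.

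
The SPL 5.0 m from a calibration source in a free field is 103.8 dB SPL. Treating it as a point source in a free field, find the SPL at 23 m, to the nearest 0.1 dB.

Inverse-square spreading gives ΔL = −20·log₁₀(d₂/d₁).
ΔL = −20·log₁₀(23/5.0) = -13.26 dB, so L₂ = 103.8 + (-13.26) = 90.5 dB SPL.

90.5 dB SPL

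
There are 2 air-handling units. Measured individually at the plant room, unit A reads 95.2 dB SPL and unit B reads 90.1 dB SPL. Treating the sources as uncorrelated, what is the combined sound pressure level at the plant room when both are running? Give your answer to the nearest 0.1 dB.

96.4 dB SPL

Add the sources as powers (linear), then convert back to dB:
L_total = 10·log₁₀(10^(95.2/10) + 10^(90.1/10)) = 10·log₁₀(4335000000) = 96.4 dB SPL.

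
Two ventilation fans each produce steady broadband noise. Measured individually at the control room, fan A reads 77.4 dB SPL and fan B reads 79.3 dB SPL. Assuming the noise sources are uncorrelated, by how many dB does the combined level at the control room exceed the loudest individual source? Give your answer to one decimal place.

2.2 dB

Add the sources as powers (linear), then convert back to dB:
L_total = 10·log₁₀(10^(77.4/10) + 10^(79.3/10)) = 81.46 dB SPL.
Excess over the loudest (79.3 dB): 81.46 − 79.3 = 2.2 dB.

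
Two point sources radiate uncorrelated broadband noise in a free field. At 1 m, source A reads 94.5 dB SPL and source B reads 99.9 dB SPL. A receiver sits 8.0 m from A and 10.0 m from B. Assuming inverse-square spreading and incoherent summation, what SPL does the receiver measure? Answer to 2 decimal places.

At the listener: L_A = 94.5 − 20·log₁₀(8.0) = 76.438 dB; L_B = 99.9 − 20·log₁₀(10.0) = 79.900 dB.
Combined: 10·log₁₀(10^(76.438/10)+10^(79.900/10)) = 81.52 dB SPL.

81.52 dB SPL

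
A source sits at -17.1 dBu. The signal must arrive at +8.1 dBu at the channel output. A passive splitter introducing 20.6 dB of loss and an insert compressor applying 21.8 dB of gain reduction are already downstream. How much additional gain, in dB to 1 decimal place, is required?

The required make-up gain is the shortfall in the dB sum.
G = +8.1 − (-17.1) + 20.6 + 21.8 = 67.6 dB.

67.6 dB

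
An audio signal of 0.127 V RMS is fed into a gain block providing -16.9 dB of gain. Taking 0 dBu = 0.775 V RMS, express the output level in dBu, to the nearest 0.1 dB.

Input level: 20·log₁₀(0.127/0.775) = -15.71 dBu.
Output: -15.71 − 16.9 = -32.6 dBu.

-32.6 dBu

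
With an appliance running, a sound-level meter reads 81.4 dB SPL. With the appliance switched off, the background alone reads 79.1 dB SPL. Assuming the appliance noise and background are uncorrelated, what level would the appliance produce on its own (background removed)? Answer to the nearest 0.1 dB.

Remove the background by subtracting linear intensities:
L_src = 10·log₁₀(10^(81.4/10) − 10^(79.1/10)) = 10·log₁₀(56760000) = 77.5 dB SPL.

77.5 dB SPL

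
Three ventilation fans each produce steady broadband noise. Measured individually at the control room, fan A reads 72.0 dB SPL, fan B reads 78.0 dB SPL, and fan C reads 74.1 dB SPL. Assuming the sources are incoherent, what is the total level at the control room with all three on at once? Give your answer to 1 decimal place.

Uncorrelated sources add in intensity (power), not in dB.
L_total = 10·log₁₀(10^(72.0/10) + 10^(78.0/10) + 10^(74.1/10)) = 10·log₁₀(104600000) = 80.2 dB SPL.

80.2 dB SPL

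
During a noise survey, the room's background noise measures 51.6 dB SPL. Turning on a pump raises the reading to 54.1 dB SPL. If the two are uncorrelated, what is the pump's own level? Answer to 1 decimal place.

Remove the background by subtracting linear intensities:
L_src = 10·log₁₀(10^(54.1/10) − 10^(51.6/10)) = 10·log₁₀(112500) = 50.5 dB SPL.

50.5 dB SPL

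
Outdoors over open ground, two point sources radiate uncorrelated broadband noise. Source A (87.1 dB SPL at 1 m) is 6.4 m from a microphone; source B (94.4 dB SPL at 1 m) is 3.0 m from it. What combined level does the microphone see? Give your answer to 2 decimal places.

85.03 dB SPL

At the listener: L_A = 87.1 − 20·log₁₀(6.4) = 70.976 dB; L_B = 94.4 − 20·log₁₀(3.0) = 84.858 dB.
Combined: 10·log₁₀(10^(70.976/10)+10^(84.858/10)) = 85.03 dB SPL.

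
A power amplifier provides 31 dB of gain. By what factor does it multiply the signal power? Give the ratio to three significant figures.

1260

Power ratio = 10^(dB/10).
10^(31/10) = 10^(3.100) = 1260.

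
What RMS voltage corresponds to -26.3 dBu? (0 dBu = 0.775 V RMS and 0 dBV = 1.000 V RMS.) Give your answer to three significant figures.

V = 0.775 V × 10^(-26.3/20).
= 0.775 × 0.04842 = 0.0375 V.

0.0375 V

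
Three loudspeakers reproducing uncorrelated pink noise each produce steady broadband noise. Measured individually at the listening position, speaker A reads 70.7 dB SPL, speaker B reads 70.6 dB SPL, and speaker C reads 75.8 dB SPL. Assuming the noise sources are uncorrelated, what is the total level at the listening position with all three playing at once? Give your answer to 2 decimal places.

Add the sources as powers (linear), then convert back to dB:
L_total = 10·log₁₀(10^(70.7/10) + 10^(70.6/10) + 10^(75.8/10)) = 10·log₁₀(61250000) = 77.87 dB SPL.

77.87 dB SPL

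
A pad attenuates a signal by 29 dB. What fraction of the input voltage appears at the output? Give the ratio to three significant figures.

0.0355

Voltage ratio = 10^(dB/20).
10^(-29/20) = 10^(-1.450) = 0.0355.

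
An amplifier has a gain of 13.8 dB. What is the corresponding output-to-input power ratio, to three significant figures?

Power ratio = 10^(dB/10).
10^(13.8/10) = 10^(1.380) = 24.0.

24.0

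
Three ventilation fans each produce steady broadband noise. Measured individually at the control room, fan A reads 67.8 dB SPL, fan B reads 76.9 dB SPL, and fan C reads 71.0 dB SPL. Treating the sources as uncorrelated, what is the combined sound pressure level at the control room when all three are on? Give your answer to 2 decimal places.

Uncorrelated sources add in intensity (power), not in dB.
L_total = 10·log₁₀(10^(67.8/10) + 10^(76.9/10) + 10^(71.0/10)) = 10·log₁₀(67590000) = 78.30 dB SPL.

78.30 dB SPL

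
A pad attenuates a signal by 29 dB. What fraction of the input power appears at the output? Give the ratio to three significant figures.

0.00126

Power ratio = 10^(dB/10).
10^(-29/10) = 10^(-2.900) = 0.00126.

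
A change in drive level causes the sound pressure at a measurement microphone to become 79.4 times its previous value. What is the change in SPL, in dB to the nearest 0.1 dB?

Sound pressure is an amplitude quantity: ΔL = 20·log₁₀(p₂/p₁).
20·log₁₀(79.4) = 38.0 dB.

38.0 dB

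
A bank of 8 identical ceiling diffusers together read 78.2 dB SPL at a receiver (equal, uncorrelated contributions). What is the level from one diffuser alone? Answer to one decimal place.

8 equal incoherent sources add 10·log₁₀(8) = 9.03 dB over one source.
L_one = 78.2 − 9.03 = 69.2 dB SPL.

69.2 dB SPL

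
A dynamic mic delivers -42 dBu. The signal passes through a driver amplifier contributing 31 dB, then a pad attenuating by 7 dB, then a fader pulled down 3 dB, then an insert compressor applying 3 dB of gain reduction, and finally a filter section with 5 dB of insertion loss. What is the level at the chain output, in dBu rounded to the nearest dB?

In dB, series stages simply add:
-42 + 31 − 7 − 3 − 3 − 5 = -29 dBu.

-29 dBu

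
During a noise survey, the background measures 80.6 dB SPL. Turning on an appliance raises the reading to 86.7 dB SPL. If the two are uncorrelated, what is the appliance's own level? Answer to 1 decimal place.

Subtract intensities: L_src = 10·log₁₀(10^(L_total/10) − 10^(L_bg/10)).
L_src = 10·log₁₀(10^(86.7/10) − 10^(80.6/10)) = 10·log₁₀(352900000) = 85.5 dB SPL.

85.5 dB SPL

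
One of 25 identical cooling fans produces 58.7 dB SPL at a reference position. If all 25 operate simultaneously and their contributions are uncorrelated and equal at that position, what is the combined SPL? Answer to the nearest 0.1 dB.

72.7 dB SPL

25 equal incoherent sources raise the level by 10·log₁₀(25) = 13.98 dB.
L_total = 58.7 + 13.98 = 72.7 dB SPL.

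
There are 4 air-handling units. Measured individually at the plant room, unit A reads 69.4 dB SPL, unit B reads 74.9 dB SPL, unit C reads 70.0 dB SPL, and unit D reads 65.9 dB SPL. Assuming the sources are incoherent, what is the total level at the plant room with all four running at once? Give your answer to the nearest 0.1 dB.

77.3 dB SPL

Incoherent sources sum as intensities:
L_total = 10·log₁₀(10^(69.4/10) + 10^(74.9/10) + 10^(70.0/10) + 10^(65.9/10)) = 10·log₁₀(53500000) = 77.3 dB SPL.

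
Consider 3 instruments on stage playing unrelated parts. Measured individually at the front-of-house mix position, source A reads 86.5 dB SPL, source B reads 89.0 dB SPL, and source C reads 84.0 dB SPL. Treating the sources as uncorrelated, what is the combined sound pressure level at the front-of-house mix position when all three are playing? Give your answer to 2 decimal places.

91.74 dB SPL

Uncorrelated sources add in intensity (power), not in dB.
L_total = 10·log₁₀(10^(86.5/10) + 10^(89.0/10) + 10^(84.0/10)) = 10·log₁₀(1492000000) = 91.74 dB SPL.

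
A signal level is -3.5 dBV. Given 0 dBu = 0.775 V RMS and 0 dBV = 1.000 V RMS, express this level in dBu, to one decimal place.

-1.3 dBu

The offset between the scales is 20·log₁₀(0.775/1.000) = −2.214 dB.
So dBu = -3.5 + 2.214 = -1.3 dBu.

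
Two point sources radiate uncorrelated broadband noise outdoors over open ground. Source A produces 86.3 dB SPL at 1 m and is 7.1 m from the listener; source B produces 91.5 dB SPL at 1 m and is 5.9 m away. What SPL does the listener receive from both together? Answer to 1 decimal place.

76.9 dB SPL

At the listener: L_A = 86.3 − 20·log₁₀(7.1) = 69.27 dB; L_B = 91.5 − 20·log₁₀(5.9) = 76.08 dB.
Combined: 10·log₁₀(10^(69.27/10)+10^(76.08/10)) = 76.9 dB SPL.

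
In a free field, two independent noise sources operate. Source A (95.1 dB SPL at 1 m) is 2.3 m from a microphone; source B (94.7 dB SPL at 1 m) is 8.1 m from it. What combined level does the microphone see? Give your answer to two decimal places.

At the listener: L_A = 95.1 − 20·log₁₀(2.3) = 87.865 dB; L_B = 94.7 − 20·log₁₀(8.1) = 76.530 dB.
Combined: 10·log₁₀(10^(87.865/10)+10^(76.530/10)) = 88.17 dB SPL.

88.17 dB SPL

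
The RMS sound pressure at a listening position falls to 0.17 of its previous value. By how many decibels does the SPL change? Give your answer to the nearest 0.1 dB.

SPL change from a pressure ratio uses the 20·log₁₀ form:
20·log₁₀(0.17) = -15.4 dB.

-15.4 dB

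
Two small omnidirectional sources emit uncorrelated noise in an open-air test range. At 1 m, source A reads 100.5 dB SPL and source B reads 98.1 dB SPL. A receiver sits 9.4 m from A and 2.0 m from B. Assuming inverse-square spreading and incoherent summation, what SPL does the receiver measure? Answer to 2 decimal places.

92.41 dB SPL

At the listener: L_A = 100.5 − 20·log₁₀(9.4) = 81.037 dB; L_B = 98.1 − 20·log₁₀(2.0) = 92.079 dB.
Combined: 10·log₁₀(10^(81.037/10)+10^(92.079/10)) = 92.41 dB SPL.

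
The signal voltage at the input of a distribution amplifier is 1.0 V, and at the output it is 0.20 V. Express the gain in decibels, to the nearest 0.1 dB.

-14.0 dB

Voltage is an amplitude quantity, so gain = 20·log₁₀(V_out/V_in).
20·log₁₀(0.20/1.0) = 20·log₁₀(0.2000) = -14.0 dB.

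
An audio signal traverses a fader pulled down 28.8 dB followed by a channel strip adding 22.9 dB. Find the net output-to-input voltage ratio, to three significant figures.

Net gain = (−28.8) + 22.9 = -5.9 dB.
Voltage ratio = 10^(-5.9/20) = 0.507.

0.507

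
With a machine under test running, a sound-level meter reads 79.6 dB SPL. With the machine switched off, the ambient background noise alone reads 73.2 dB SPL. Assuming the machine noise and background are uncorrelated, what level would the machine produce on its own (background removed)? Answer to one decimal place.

Remove the background by subtracting linear intensities:
L_src = 10·log₁₀(10^(79.6/10) − 10^(73.2/10)) = 10·log₁₀(70310000) = 78.5 dB SPL.

78.5 dB SPL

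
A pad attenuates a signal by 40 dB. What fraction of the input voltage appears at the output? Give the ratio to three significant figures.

Voltage ratio = 10^(dB/20).
10^(-40/20) = 10^(-2.000) = 0.0100.

0.0100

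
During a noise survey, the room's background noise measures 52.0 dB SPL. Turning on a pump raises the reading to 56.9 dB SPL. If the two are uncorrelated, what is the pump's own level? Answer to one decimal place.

Subtract intensities: L_src = 10·log₁₀(10^(L_total/10) − 10^(L_bg/10)).
L_src = 10·log₁₀(10^(56.9/10) − 10^(52.0/10)) = 10·log₁₀(331300) = 55.2 dB SPL.

55.2 dB SPL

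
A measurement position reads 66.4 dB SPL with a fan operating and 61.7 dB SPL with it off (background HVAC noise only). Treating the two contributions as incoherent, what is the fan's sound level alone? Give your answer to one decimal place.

64.6 dB SPL

Subtract intensities: L_src = 10·log₁₀(10^(L_total/10) − 10^(L_bg/10)).
L_src = 10·log₁₀(10^(66.4/10) − 10^(61.7/10)) = 10·log₁₀(2886000) = 64.6 dB SPL.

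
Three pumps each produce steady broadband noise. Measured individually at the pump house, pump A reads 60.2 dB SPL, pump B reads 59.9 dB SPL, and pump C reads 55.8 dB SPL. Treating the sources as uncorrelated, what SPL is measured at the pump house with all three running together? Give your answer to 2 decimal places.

63.81 dB SPL

Add the sources as powers (linear), then convert back to dB:
L_total = 10·log₁₀(10^(60.2/10) + 10^(59.9/10) + 10^(55.8/10)) = 10·log₁₀(2405000) = 63.81 dB SPL.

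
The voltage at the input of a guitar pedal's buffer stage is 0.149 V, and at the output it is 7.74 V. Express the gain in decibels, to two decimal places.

For a voltage ratio, dB = 20·log₁₀(V₂/V₁).
20·log₁₀(7.74/0.149) = 20·log₁₀(51.95) = 34.31 dB.

34.31 dB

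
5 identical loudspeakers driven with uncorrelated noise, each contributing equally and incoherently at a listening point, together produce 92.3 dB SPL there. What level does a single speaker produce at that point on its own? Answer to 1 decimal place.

5 equal incoherent sources add 10·log₁₀(5) = 6.99 dB over one source.
L_one = 92.3 − 6.99 = 85.3 dB SPL.

85.3 dB SPL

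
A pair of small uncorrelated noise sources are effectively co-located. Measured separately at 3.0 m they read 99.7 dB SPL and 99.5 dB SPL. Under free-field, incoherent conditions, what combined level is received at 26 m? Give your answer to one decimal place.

Combined at 3.0 m: 10·log₁₀(10^(99.7/10)+10^(99.5/10)) = 102.61 dB SPL.
Then apply −20·log₁₀(26/3.0) = -18.76 dB → 83.9 dB SPL.

83.9 dB SPL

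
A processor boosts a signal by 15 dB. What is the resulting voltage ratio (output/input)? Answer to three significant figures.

Voltage ratio = 10^(dB/20).
10^(15/20) = 10^(0.7500) = 5.62.

5.62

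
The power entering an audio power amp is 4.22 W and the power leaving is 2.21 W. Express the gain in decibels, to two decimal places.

Power is a power quantity, so gain = 10·log₁₀(P_out/P_in).
10·log₁₀(2.21/4.22) = 10·log₁₀(0.5237) = -2.81 dB.

-2.81 dB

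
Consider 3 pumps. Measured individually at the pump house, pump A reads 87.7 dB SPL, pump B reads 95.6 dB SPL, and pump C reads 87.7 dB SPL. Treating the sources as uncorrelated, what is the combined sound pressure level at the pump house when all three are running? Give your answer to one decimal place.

Add the sources as powers (linear), then convert back to dB:
L_total = 10·log₁₀(10^(87.7/10) + 10^(95.6/10) + 10^(87.7/10)) = 10·log₁₀(4808000000) = 96.8 dB SPL.

96.8 dB SPL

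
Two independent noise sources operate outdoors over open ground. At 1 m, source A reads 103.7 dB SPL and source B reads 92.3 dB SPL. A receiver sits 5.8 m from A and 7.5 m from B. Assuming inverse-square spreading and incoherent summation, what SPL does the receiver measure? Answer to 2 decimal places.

At the listener: L_A = 103.7 − 20·log₁₀(5.8) = 88.431 dB; L_B = 92.3 − 20·log₁₀(7.5) = 74.799 dB.
Combined: 10·log₁₀(10^(88.431/10)+10^(74.799/10)) = 88.62 dB SPL.

88.62 dB SPL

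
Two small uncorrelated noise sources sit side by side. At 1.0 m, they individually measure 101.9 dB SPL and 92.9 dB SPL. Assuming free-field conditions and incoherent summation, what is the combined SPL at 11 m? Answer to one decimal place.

81.6 dB SPL

Combined at 1.0 m: 10·log₁₀(10^(101.9/10)+10^(92.9/10)) = 102.41 dB SPL.
Then apply −20·log₁₀(11/1.0) = -20.83 dB → 81.6 dB SPL.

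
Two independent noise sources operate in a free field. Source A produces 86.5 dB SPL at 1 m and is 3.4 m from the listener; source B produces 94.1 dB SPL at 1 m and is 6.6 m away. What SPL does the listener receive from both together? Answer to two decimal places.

79.90 dB SPL

At the listener: L_A = 86.5 − 20·log₁₀(3.4) = 75.870 dB; L_B = 94.1 − 20·log₁₀(6.6) = 77.709 dB.
Combined: 10·log₁₀(10^(75.870/10)+10^(77.709/10)) = 79.90 dB SPL.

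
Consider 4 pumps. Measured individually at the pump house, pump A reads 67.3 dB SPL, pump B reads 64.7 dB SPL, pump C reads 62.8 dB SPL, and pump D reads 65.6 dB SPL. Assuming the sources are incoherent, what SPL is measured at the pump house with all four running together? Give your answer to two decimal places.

71.42 dB SPL

Incoherent sources sum as intensities:
L_total = 10·log₁₀(10^(67.3/10) + 10^(64.7/10) + 10^(62.8/10) + 10^(65.6/10)) = 10·log₁₀(13860000) = 71.42 dB SPL.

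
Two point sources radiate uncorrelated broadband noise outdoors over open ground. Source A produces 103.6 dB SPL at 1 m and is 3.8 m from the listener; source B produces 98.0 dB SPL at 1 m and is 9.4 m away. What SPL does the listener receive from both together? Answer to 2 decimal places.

92.20 dB SPL

At the listener: L_A = 103.6 − 20·log₁₀(3.8) = 92.004 dB; L_B = 98.0 − 20·log₁₀(9.4) = 78.537 dB.
Combined: 10·log₁₀(10^(92.004/10)+10^(78.537/10)) = 92.20 dB SPL.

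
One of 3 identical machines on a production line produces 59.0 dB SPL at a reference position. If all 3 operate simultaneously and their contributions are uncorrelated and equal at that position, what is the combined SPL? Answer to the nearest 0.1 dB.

63.8 dB SPL

3 equal incoherent sources raise the level by 10·log₁₀(3) = 4.77 dB.
L_total = 59.0 + 4.77 = 63.8 dB SPL.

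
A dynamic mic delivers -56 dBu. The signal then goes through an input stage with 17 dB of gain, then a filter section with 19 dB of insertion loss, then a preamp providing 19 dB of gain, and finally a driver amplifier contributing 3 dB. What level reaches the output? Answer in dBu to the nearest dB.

Gain stages sum in dB:
-56 + 17 − 19 + 19 + 3 = -36 dBu.

-36 dBu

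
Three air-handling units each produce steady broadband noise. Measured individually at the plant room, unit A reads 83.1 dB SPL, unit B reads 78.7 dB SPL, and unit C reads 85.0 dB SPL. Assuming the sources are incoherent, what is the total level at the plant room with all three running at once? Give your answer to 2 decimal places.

Incoherent sources sum as intensities:
L_total = 10·log₁₀(10^(83.1/10) + 10^(78.7/10) + 10^(85.0/10)) = 10·log₁₀(594500000) = 87.74 dB SPL.

87.74 dB SPL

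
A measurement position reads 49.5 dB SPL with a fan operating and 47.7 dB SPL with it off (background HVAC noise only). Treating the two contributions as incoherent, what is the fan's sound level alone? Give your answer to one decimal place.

44.8 dB SPL

Remove the background by subtracting linear intensities:
L_src = 10·log₁₀(10^(49.5/10) − 10^(47.7/10)) = 10·log₁₀(30240) = 44.8 dB SPL.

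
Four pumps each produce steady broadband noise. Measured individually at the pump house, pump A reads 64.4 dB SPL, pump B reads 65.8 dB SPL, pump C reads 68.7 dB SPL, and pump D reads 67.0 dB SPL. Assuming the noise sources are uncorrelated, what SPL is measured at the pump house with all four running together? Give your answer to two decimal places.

Add the sources as powers (linear), then convert back to dB:
L_total = 10·log₁₀(10^(64.4/10) + 10^(65.8/10) + 10^(68.7/10) + 10^(67.0/10)) = 10·log₁₀(18980000) = 72.78 dB SPL.

72.78 dB SPL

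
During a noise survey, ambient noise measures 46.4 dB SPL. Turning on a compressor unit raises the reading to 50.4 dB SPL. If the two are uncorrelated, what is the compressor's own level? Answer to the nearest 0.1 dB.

48.2 dB SPL

Remove the background by subtracting linear intensities:
L_src = 10·log₁₀(10^(50.4/10) − 10^(46.4/10)) = 10·log₁₀(66000) = 48.2 dB SPL.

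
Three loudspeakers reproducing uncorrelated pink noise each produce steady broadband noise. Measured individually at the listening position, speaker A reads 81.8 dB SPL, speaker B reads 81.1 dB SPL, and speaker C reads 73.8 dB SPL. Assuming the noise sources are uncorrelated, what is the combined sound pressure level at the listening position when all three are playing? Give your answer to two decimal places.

Add the sources as powers (linear), then convert back to dB:
L_total = 10·log₁₀(10^(81.8/10) + 10^(81.1/10) + 10^(73.8/10)) = 10·log₁₀(304200000) = 84.83 dB SPL.

84.83 dB SPL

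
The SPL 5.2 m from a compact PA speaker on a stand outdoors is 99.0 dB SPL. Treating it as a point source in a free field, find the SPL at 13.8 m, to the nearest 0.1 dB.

Free-field point source: level drops by 20·log₁₀ of the distance ratio.
ΔL = −20·log₁₀(13.8/5.2) = -8.48 dB, so L₂ = 99.0 + (-8.48) = 90.5 dB SPL.

90.5 dB SPL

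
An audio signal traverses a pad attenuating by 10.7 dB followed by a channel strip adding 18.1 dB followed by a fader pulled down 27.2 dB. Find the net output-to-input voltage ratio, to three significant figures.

Net gain = (−10.7) + 18.1 + (−27.2) = -19.8 dB.
Voltage ratio = 10^(-19.8/20) = 0.102.

0.102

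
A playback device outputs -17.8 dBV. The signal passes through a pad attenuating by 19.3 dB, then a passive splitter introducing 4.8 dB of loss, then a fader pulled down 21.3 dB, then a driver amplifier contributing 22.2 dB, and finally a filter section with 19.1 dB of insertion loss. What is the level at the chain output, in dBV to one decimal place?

-60.1 dBV

Cascaded gains and losses add directly in dB.
-17.8 − 19.3 − 4.8 − 21.3 + 22.2 − 19.1 = -60.1 dBV.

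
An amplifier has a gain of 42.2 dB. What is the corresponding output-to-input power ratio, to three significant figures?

16600

Power ratio = 10^(dB/10).
10^(42.2/10) = 10^(4.220) = 16600.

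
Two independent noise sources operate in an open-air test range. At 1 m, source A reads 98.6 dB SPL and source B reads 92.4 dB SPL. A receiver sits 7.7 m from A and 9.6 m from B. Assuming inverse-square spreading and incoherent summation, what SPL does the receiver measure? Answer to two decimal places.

At the listener: L_A = 98.6 − 20·log₁₀(7.7) = 80.870 dB; L_B = 92.4 − 20·log₁₀(9.6) = 72.755 dB.
Combined: 10·log₁₀(10^(80.870/10)+10^(72.755/10)) = 81.49 dB SPL.

81.49 dB SPL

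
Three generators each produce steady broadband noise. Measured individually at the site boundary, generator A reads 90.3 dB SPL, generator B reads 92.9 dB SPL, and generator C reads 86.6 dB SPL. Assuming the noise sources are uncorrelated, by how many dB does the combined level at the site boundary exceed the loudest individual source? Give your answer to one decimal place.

2.5 dB

Incoherent sources sum as intensities:
L_total = 10·log₁₀(10^(90.3/10) + 10^(92.9/10) + 10^(86.6/10)) = 95.41 dB SPL.
Excess over the loudest (92.9 dB): 95.41 − 92.9 = 2.5 dB.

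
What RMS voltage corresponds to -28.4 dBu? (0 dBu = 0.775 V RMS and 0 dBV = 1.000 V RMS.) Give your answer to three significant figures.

0.0295 V

V = 0.775 V × 10^(-28.4/20).
= 0.775 × 0.03802 = 0.0295 V.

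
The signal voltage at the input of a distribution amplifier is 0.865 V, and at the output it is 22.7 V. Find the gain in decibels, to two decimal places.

Voltage ratio → dB uses the 20·log₁₀ form:
20·log₁₀(22.7/0.865) = 20·log₁₀(26.24) = 28.38 dB.

28.38 dB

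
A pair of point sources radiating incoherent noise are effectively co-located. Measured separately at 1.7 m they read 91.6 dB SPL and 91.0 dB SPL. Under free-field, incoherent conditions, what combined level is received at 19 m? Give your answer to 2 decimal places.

Combined at 1.7 m: 10·log₁₀(10^(91.6/10)+10^(91.0/10)) = 94.321 dB SPL.
Then apply −20·log₁₀(19/1.7) = -20.966 dB → 73.35 dB SPL.

73.35 dB SPL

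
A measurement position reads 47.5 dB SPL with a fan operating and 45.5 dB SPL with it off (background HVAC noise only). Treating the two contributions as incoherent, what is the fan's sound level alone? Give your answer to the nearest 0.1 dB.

43.2 dB SPL

Remove the background by subtracting linear intensities:
L_src = 10·log₁₀(10^(47.5/10) − 10^(45.5/10)) = 10·log₁₀(20750) = 43.2 dB SPL.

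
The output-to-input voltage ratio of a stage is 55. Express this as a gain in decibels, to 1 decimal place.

Voltage ratio → dB uses the 20·log₁₀ form:
20·log₁₀(55) = 34.8 dB.

34.8 dB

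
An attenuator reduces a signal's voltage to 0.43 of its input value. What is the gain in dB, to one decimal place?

-7.3 dB

Voltage ratio → dB uses the 20·log₁₀ form:
20·log₁₀(0.43) = -7.3 dB.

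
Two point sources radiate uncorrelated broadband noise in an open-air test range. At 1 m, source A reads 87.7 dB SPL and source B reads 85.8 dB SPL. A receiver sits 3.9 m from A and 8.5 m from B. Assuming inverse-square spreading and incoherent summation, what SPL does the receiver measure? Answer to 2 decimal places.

At the listener: L_A = 87.7 − 20·log₁₀(3.9) = 75.879 dB; L_B = 85.8 − 20·log₁₀(8.5) = 67.212 dB.
Combined: 10·log₁₀(10^(75.879/10)+10^(67.212/10)) = 76.43 dB SPL.

76.43 dB SPL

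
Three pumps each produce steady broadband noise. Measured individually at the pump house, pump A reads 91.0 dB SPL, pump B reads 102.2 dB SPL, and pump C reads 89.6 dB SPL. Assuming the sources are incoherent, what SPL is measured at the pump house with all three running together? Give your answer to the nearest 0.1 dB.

102.7 dB SPL

Add the sources as powers (linear), then convert back to dB:
L_total = 10·log₁₀(10^(91.0/10) + 10^(102.2/10) + 10^(89.6/10)) = 10·log₁₀(18767000000) = 102.7 dB SPL.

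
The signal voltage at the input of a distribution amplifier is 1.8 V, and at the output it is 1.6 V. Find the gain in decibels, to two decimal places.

Voltage ratio → dB uses the 20·log₁₀ form:
20·log₁₀(1.6/1.8) = 20·log₁₀(0.8889) = -1.02 dB.

-1.02 dB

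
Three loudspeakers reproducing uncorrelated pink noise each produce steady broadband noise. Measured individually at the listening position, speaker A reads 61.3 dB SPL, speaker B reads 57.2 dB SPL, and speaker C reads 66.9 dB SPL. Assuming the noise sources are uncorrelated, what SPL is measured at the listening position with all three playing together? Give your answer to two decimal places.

Add the sources as powers (linear), then convert back to dB:
L_total = 10·log₁₀(10^(61.3/10) + 10^(57.2/10) + 10^(66.9/10)) = 10·log₁₀(6772000) = 68.31 dB SPL.

68.31 dB SPL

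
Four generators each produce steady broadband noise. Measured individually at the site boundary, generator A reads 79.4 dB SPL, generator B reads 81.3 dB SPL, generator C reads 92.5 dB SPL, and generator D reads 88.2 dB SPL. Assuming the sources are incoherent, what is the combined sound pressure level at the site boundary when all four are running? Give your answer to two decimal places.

Uncorrelated sources add in intensity (power), not in dB.
L_total = 10·log₁₀(10^(79.4/10) + 10^(81.3/10) + 10^(92.5/10) + 10^(88.2/10)) = 10·log₁₀(2661000000) = 94.25 dB SPL.

94.25 dB SPL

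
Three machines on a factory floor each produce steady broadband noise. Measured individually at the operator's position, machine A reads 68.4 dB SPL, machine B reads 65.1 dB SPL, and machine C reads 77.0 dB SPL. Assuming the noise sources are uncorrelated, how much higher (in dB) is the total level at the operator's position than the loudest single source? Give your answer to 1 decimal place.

Add the sources as powers (linear), then convert back to dB:
L_total = 10·log₁₀(10^(68.4/10) + 10^(65.1/10) + 10^(77.0/10)) = 77.80 dB SPL.
Excess over the loudest (77.0 dB): 77.80 − 77.0 = 0.8 dB.

0.8 dB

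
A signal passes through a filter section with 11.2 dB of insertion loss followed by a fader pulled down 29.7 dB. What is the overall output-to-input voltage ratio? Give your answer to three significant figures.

Net gain = (−11.2) + (−29.7) = -40.9 dB.
Voltage ratio = 10^(-40.9/20) = 0.00902.

0.00902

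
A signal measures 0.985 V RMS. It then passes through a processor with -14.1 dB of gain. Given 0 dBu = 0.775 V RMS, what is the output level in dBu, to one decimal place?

-12.0 dBu

Input level: 20·log₁₀(0.985/0.775) = 2.08 dBu.
Output: 2.08 − 14.1 = -12.0 dBu.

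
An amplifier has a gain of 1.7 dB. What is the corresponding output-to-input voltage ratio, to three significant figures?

Voltage ratio = 10^(dB/20).
10^(1.7/20) = 10^(0.08500) = 1.22.

1.22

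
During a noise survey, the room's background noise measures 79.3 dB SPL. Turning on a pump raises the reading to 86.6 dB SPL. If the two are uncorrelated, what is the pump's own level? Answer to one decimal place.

85.7 dB SPL

Subtract intensities: L_src = 10·log₁₀(10^(L_total/10) − 10^(L_bg/10)).
L_src = 10·log₁₀(10^(86.6/10) − 10^(79.3/10)) = 10·log₁₀(372000000) = 85.7 dB SPL.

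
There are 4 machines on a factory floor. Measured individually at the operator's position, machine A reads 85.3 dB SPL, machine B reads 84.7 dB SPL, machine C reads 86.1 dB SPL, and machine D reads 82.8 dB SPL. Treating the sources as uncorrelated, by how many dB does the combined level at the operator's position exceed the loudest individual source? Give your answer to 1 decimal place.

4.8 dB

Incoherent sources sum as intensities:
L_total = 10·log₁₀(10^(85.3/10) + 10^(84.7/10) + 10^(86.1/10) + 10^(82.8/10)) = 90.91 dB SPL.
Excess over the loudest (86.1 dB): 90.91 − 86.1 = 4.8 dB.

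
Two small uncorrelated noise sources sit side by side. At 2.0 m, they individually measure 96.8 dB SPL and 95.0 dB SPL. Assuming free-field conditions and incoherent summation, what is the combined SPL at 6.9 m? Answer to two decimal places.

88.25 dB SPL

Combined at 2.0 m: 10·log₁₀(10^(96.8/10)+10^(95.0/10)) = 99.003 dB SPL.
Then apply −20·log₁₀(6.9/2.0) = -10.756 dB → 88.25 dB SPL.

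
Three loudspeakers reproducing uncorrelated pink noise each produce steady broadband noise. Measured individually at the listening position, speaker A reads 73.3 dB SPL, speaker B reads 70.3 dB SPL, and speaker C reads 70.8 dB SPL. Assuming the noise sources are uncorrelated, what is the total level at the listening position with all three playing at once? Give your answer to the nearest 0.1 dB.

76.4 dB SPL

Uncorrelated sources add in intensity (power), not in dB.
L_total = 10·log₁₀(10^(73.3/10) + 10^(70.3/10) + 10^(70.8/10)) = 10·log₁₀(44120000) = 76.4 dB SPL.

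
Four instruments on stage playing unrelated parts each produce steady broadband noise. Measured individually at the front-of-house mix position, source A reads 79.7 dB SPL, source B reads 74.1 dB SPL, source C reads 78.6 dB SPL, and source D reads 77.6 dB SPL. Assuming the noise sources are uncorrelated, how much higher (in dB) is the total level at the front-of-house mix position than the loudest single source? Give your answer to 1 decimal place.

Add the sources as powers (linear), then convert back to dB:
L_total = 10·log₁₀(10^(79.7/10) + 10^(74.1/10) + 10^(78.6/10) + 10^(77.6/10)) = 83.96 dB SPL.
Excess over the loudest (79.7 dB): 83.96 − 79.7 = 4.3 dB.

4.3 dB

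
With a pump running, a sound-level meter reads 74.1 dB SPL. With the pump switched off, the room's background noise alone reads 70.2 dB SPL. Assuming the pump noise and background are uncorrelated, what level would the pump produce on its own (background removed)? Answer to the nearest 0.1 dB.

Background correction is a power subtraction:
L_src = 10·log₁₀(10^(74.1/10) − 10^(70.2/10)) = 10·log₁₀(15230000) = 71.8 dB SPL.

71.8 dB SPL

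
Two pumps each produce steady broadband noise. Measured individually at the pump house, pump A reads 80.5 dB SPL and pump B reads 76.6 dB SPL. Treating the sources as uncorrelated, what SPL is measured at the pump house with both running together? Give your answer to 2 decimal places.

Incoherent sources sum as intensities:
L_total = 10·log₁₀(10^(80.5/10) + 10^(76.6/10)) = 10·log₁₀(157900000) = 81.98 dB SPL.

81.98 dB SPL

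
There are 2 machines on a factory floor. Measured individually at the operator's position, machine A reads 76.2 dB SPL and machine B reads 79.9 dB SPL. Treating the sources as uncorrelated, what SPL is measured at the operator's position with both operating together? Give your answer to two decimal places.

Add the sources as powers (linear), then convert back to dB:
L_total = 10·log₁₀(10^(76.2/10) + 10^(79.9/10)) = 10·log₁₀(139400000) = 81.44 dB SPL.

81.44 dB SPL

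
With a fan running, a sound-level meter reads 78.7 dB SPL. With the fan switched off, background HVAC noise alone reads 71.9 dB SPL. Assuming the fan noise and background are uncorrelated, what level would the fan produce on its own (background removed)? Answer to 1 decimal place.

77.7 dB SPL

Subtract intensities: L_src = 10·log₁₀(10^(L_total/10) − 10^(L_bg/10)).
L_src = 10·log₁₀(10^(78.7/10) − 10^(71.9/10)) = 10·log₁₀(58640000) = 77.7 dB SPL.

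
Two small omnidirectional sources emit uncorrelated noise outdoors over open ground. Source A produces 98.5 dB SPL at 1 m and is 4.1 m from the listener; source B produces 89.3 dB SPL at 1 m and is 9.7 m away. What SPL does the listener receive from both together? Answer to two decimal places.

At the listener: L_A = 98.5 − 20·log₁₀(4.1) = 86.244 dB; L_B = 89.3 − 20·log₁₀(9.7) = 69.565 dB.
Combined: 10·log₁₀(10^(86.244/10)+10^(69.565/10)) = 86.34 dB SPL.

86.34 dB SPL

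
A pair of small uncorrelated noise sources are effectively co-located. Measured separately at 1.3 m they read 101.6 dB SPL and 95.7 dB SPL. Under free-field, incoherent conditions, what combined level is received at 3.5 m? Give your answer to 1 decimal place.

94.0 dB SPL

Combined at 1.3 m: 10·log₁₀(10^(101.6/10)+10^(95.7/10)) = 102.59 dB SPL.
Then apply −20·log₁₀(3.5/1.3) = -8.60 dB → 94.0 dB SPL.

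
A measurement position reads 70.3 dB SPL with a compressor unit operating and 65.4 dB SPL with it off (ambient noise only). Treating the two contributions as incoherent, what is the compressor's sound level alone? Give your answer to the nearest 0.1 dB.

Background correction is a power subtraction:
L_src = 10·log₁₀(10^(70.3/10) − 10^(65.4/10)) = 10·log₁₀(7248000) = 68.6 dB SPL.

68.6 dB SPL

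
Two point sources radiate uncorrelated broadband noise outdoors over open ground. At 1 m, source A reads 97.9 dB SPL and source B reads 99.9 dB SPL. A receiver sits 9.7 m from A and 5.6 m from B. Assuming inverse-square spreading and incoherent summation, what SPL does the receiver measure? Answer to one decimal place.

At the listener: L_A = 97.9 − 20·log₁₀(9.7) = 78.16 dB; L_B = 99.9 − 20·log₁₀(5.6) = 84.94 dB.
Combined: 10·log₁₀(10^(78.16/10)+10^(84.94/10)) = 85.8 dB SPL.

85.8 dB SPL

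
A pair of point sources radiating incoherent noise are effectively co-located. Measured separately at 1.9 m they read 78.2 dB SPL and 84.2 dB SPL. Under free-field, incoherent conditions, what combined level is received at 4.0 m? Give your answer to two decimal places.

78.71 dB SPL

Combined at 1.9 m: 10·log₁₀(10^(78.2/10)+10^(84.2/10)) = 85.173 dB SPL.
Then apply −20·log₁₀(4.0/1.9) = -6.466 dB → 78.71 dB SPL.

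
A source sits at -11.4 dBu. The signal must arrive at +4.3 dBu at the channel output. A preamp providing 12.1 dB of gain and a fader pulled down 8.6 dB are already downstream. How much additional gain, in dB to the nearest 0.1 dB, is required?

12.2 dB

The required make-up gain is the shortfall in the dB sum.
G = +4.3 − (-11.4) − 12.1 + 8.6 = 12.2 dB.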